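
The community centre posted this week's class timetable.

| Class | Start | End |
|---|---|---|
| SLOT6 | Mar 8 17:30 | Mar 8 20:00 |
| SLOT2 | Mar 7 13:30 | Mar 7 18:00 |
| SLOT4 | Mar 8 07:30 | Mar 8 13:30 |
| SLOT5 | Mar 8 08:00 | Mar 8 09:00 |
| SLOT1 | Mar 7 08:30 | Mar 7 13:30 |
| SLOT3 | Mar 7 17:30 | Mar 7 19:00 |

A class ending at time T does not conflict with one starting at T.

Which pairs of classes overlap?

Sorted by start: SLOT1, SLOT2, SLOT3, SLOT4, SLOT5, SLOT6.
SLOT2 starts exactly when SLOT1 ends (back-to-back, no overlap), so nothing later overlaps SLOT1 either.
SLOT3 starts before SLOT2 ends → SLOT2 and SLOT3 overlap.
SLOT4 starts after SLOT2 ends, so nothing later overlaps SLOT2 either.
SLOT4 starts after SLOT3 ends, so nothing later overlaps SLOT3 either.
SLOT5 starts before SLOT4 ends → SLOT4 and SLOT5 overlap.
SLOT6 starts after SLOT4 ends.
SLOT6 starts after SLOT5 ends.

SLOT2 & SLOT3, SLOT4 & SLOT5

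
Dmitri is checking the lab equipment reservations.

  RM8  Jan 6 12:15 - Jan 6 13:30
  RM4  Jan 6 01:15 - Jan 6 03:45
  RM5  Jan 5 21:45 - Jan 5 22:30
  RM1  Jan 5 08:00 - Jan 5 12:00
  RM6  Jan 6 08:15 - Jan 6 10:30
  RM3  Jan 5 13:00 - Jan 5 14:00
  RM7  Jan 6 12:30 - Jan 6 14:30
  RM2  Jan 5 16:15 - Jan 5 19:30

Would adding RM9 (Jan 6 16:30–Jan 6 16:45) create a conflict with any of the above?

No — it doesn't clash with anything

RM1: ends Jan 5 12:00 at or before RM9 starts Jan 6 16:30 → clear.
RM3: ends Jan 5 14:00 at or before RM9 starts Jan 6 16:30 → clear.
RM2: ends Jan 5 19:30 at or before RM9 starts Jan 6 16:30 → clear.
RM5: ends Jan 5 22:30 at or before RM9 starts Jan 6 16:30 → clear.
RM4: ends Jan 6 03:45 at or before RM9 starts Jan 6 16:30 → clear.
RM6: ends Jan 6 10:30 at or before RM9 starts Jan 6 16:30 → clear.
RM8: ends Jan 6 13:30 at or before RM9 starts Jan 6 16:30 → clear.
RM7: ends Jan 6 14:30 at or before RM9 starts Jan 6 16:30 → clear.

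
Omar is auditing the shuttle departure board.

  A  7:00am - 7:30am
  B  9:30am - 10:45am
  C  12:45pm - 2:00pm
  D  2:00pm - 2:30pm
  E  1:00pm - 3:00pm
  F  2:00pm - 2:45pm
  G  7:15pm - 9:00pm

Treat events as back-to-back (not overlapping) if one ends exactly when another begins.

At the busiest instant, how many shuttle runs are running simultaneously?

Walk through starts and ends in time order (an end at T is processed before a start at T):
7:00am start A → 1
7:30am end A → 0
9:30am start B → 1
10:45am end B → 0
12:45pm start C → 1
1:00pm start E → 2
2:00pm end C → 1
2:00pm start D → 2
2:00pm start F → 3
2:30pm end D → 2
2:45pm end F → 1
3:00pm end E → 0
7:15pm start G → 1
9:00pm end G → 0
Peak is 3, at 2:00pm (D, E, F).

3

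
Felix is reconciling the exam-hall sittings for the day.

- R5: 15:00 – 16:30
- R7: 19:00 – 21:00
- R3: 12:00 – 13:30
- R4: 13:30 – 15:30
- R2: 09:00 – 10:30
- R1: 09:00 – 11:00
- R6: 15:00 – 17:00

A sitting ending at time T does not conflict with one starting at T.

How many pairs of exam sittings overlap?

Sorted by start: R1, R2, R3, R4, R5, R6, R7.
R2 starts before R1 ends → R1 and R2 overlap.
R3 starts after R1 ends — done with R1.
R3 starts after R2 ends — done with R2.
R4 starts exactly when R3 ends (back-to-back, no overlap) — done with R3.
R5 starts before R4 ends → R4 and R5 overlap.
R6 starts before R4 ends → R4 and R6 overlap.
R7 starts after R4 ends.
R6 starts before R5 ends → R5 and R6 overlap.
R7 starts after R5 ends.
R7 starts after R6 ends.
Overlapping pairs: R1 & R2, R4 & R5, R4 & R6, R5 & R6 — 4 in total.

4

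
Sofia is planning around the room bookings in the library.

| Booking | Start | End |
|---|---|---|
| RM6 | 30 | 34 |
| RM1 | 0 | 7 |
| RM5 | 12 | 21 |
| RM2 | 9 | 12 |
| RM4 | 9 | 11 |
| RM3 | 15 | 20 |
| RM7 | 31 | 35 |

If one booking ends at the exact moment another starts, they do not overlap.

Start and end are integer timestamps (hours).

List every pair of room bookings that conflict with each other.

Two intervals overlap when each starts before the other ends.
Sorted by start: RM1, RM2, RM4, RM5, RM3, RM6, RM7.
RM2 starts after RM1 ends — done with RM1.
RM4 starts before RM2 ends → RM2 and RM4 overlap.
RM5 starts exactly when RM2 ends (back-to-back, no overlap) — done with RM2.
RM5 starts after RM4 ends — done with RM4.
RM3 starts before RM5 ends → RM5 and RM3 overlap.
RM6 starts after RM5 ends — done with RM5.
RM6 starts after RM3 ends — done with RM3.
RM7 starts before RM6 ends → RM6 and RM7 overlap.

RM2 & RM4, RM3 & RM5, RM6 & RM7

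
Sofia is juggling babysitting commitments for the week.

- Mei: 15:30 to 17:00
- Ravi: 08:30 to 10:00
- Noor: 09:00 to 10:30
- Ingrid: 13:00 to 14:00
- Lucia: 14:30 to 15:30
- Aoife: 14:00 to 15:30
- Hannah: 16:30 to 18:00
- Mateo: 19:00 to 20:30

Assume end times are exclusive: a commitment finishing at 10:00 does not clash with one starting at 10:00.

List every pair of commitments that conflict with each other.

Aoife & Lucia, Hannah & Mei, Noor & Ravi

Sorted by start: Ravi, Noor, Ingrid, Aoife, Lucia, Mei, Hannah, Mateo.
Noor starts before Ravi ends → Ravi and Noor overlap.
Ingrid starts after Ravi ends — done with Ravi.
Ingrid starts after Noor ends — done with Noor.
Aoife starts exactly when Ingrid ends (back-to-back, no overlap) — done with Ingrid.
Lucia starts before Aoife ends → Aoife and Lucia overlap.
Mei starts exactly when Aoife ends (back-to-back, no overlap) — done with Aoife.
Mei starts exactly when Lucia ends (back-to-back, no overlap) — done with Lucia.
Hannah starts before Mei ends → Mei and Hannah overlap.
Mateo starts after Mei ends.
Mateo starts after Hannah ends.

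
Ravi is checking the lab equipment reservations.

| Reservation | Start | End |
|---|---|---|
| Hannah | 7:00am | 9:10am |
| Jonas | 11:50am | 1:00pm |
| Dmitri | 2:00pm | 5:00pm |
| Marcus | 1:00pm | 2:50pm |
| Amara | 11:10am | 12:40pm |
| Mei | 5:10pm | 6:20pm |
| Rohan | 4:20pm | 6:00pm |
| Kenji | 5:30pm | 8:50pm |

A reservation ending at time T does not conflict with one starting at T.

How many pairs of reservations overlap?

6

Sorted by start: Hannah, Amara, Jonas, Marcus, Dmitri, Rohan, Mei, Kenji.
Amara starts after Hannah ends, so Hannah has no further overlaps.
Jonas starts before Amara ends → Amara and Jonas overlap.
Marcus starts after Amara ends, so Amara has no further overlaps.
Marcus starts exactly when Jonas ends (back-to-back, no overlap), so Jonas has no further overlaps.
Dmitri starts before Marcus ends → Marcus and Dmitri overlap.
Rohan starts after Marcus ends, so Marcus has no further overlaps.
Rohan starts before Dmitri ends → Dmitri and Rohan overlap.
Mei starts after Dmitri ends, so Dmitri has no further overlaps.
Mei starts before Rohan ends → Rohan and Mei overlap.
Kenji starts before Rohan ends → Rohan and Kenji overlap.
Kenji starts before Mei ends → Mei and Kenji overlap.
Overlapping pairs: Amara & Jonas, Dmitri & Marcus, Dmitri & Rohan, Kenji & Mei, Kenji & Rohan, Mei & Rohan — 6 in total.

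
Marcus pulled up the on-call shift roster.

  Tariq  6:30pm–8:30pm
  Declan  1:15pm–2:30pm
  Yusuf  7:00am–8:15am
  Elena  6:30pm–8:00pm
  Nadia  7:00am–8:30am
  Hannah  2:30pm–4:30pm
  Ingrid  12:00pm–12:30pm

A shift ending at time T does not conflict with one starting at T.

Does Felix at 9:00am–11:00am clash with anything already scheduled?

No — it doesn't clash with anything

Yusuf: ends 8:15am at or before Felix starts 9:00am → clear.
Nadia: ends 8:30am at or before Felix starts 9:00am → clear.
Ingrid: starts 12:00pm at or after Felix ends 11:00am → clear.
Declan: starts 1:15pm at or after Felix ends 11:00am → clear.
Hannah: starts 2:30pm at or after Felix ends 11:00am → clear.
Tariq: starts 6:30pm at or after Felix ends 11:00am → clear.
Elena: starts 6:30pm at or after Felix ends 11:00am → clear.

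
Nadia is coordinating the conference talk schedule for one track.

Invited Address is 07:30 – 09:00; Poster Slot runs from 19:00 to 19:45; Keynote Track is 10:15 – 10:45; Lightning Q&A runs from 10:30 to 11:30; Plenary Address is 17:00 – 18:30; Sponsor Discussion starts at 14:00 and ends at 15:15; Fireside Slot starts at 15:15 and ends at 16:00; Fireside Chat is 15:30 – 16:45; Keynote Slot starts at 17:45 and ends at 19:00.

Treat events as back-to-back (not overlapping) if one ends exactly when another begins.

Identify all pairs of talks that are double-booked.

Fireside Chat & Fireside Slot, Keynote Slot & Plenary Address, Keynote Track & Lightning Q&A

Sorted by start: Invited Address, Keynote Track, Lightning Q&A, Sponsor Discussion, Fireside Slot, Fireside Chat, Plenary Address, Keynote Slot, Poster Slot.
Keynote Track starts after Invited Address ends, so Invited Address has no further overlaps.
Lightning Q&A starts before Keynote Track ends → Keynote Track and Lightning Q&A overlap.
Sponsor Discussion starts after Keynote Track ends, so Keynote Track has no further overlaps.
Sponsor Discussion starts after Lightning Q&A ends, so Lightning Q&A has no further overlaps.
Fireside Slot starts exactly when Sponsor Discussion ends (back-to-back, no overlap), so Sponsor Discussion has no further overlaps.
Fireside Chat starts before Fireside Slot ends → Fireside Slot and Fireside Chat overlap.
Plenary Address starts after Fireside Slot ends, so Fireside Slot has no further overlaps.
Plenary Address starts after Fireside Chat ends, so Fireside Chat has no further overlaps.
Keynote Slot starts before Plenary Address ends → Plenary Address and Keynote Slot overlap.
Poster Slot starts after Plenary Address ends.
Poster Slot starts exactly when Keynote Slot ends (back-to-back, no overlap).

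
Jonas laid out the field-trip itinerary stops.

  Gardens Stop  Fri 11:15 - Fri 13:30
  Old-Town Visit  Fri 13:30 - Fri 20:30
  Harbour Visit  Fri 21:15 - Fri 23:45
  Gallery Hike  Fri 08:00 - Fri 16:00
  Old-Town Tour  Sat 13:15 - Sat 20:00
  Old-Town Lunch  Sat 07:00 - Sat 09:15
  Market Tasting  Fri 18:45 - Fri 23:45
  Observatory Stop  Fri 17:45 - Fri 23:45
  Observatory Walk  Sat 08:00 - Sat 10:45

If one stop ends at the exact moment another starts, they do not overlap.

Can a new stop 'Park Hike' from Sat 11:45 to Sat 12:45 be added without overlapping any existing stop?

Gallery Hike: ends Fri 16:00 at or before Park Hike starts Sat 11:45 → clear.
Gardens Stop: ends Fri 13:30 at or before Park Hike starts Sat 11:45 → clear.
Old-Town Visit: ends Fri 20:30 at or before Park Hike starts Sat 11:45 → clear.
Observatory Stop: ends Fri 23:45 at or before Park Hike starts Sat 11:45 → clear.
Market Tasting: ends Fri 23:45 at or before Park Hike starts Sat 11:45 → clear.
Harbour Visit: ends Fri 23:45 at or before Park Hike starts Sat 11:45 → clear.
Old-Town Lunch: ends Sat 09:15 at or before Park Hike starts Sat 11:45 → clear.
Observatory Walk: ends Sat 10:45 at or before Park Hike starts Sat 11:45 → clear.
Old-Town Tour: starts Sat 13:15 at or after Park Hike ends Sat 12:45 → clear.

Yes — the slot is free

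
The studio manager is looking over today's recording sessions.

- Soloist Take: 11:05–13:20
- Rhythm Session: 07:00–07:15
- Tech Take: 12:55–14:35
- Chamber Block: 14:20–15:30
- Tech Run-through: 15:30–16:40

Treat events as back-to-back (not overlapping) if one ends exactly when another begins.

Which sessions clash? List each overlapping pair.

Chamber Block & Tech Take, Soloist Take & Tech Take

Sorted by start: Rhythm Session, Soloist Take, Tech Take, Chamber Block, Tech Run-through.
Soloist Take starts after Rhythm Session ends; Rhythm Session is clear from here.
Tech Take starts before Soloist Take ends → Soloist Take and Tech Take overlap.
Chamber Block starts after Soloist Take ends; Soloist Take is clear from here.
Chamber Block starts before Tech Take ends → Tech Take and Chamber Block overlap.
Tech Run-through starts after Tech Take ends.
Tech Run-through starts exactly when Chamber Block ends (back-to-back, no overlap).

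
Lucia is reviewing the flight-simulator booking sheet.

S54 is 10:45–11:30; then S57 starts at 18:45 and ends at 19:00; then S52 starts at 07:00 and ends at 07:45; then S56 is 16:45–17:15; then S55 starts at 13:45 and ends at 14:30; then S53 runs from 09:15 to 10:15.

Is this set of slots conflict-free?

Check each pair: they overlap iff neither finishes before the other starts.
Sorted by start: S52, S53, S54, S55, S56, S57.
S53 starts after S52 ends; S52 is clear from here.
S54 starts after S53 ends; S53 is clear from here.
S55 starts after S54 ends; S54 is clear from here.
S56 starts after S55 ends; S55 is clear from here.
S57 starts after S56 ends.
Every pair is clear; the schedule has no overlaps.

Yes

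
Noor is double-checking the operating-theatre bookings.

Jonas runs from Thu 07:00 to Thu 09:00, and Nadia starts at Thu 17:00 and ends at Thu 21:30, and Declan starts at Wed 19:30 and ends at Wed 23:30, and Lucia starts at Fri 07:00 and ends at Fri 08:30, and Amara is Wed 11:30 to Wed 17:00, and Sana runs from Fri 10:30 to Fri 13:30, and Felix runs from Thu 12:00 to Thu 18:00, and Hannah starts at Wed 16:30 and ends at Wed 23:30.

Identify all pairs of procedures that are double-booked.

Amara & Hannah, Declan & Hannah, Felix & Nadia

Sorted by start: Amara, Hannah, Declan, Jonas, Felix, Nadia, Lucia, Sana.
Hannah starts before Amara ends → Amara and Hannah overlap.
Declan starts after Amara ends; Amara is clear from here.
Declan starts before Hannah ends → Hannah and Declan overlap.
Jonas starts after Hannah ends; Hannah is clear from here.
Jonas starts after Declan ends; Declan is clear from here.
Felix starts after Jonas ends; Jonas is clear from here.
Nadia starts before Felix ends → Felix and Nadia overlap.
Lucia starts after Felix ends; Felix is clear from here.
Lucia starts after Nadia ends; Nadia is clear from here.
Sana starts after Lucia ends.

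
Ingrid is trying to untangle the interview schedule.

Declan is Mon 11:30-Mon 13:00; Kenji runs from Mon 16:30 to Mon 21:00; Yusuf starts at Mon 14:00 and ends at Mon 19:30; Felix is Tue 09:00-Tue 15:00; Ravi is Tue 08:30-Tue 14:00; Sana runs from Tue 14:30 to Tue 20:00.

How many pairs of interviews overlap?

Two intervals overlap when each starts before the other ends.
Sorted by start: Declan, Yusuf, Kenji, Ravi, Felix, Sana.
Yusuf starts after Declan ends, so nothing later overlaps Declan either.
Kenji starts before Yusuf ends → Yusuf and Kenji overlap.
Ravi starts after Yusuf ends, so nothing later overlaps Yusuf either.
Ravi starts after Kenji ends, so nothing later overlaps Kenji either.
Felix starts before Ravi ends → Ravi and Felix overlap.
Sana starts after Ravi ends.
Sana starts before Felix ends → Felix and Sana overlap.
Overlapping pairs: Felix & Ravi, Felix & Sana, Kenji & Yusuf — 3 in total.

3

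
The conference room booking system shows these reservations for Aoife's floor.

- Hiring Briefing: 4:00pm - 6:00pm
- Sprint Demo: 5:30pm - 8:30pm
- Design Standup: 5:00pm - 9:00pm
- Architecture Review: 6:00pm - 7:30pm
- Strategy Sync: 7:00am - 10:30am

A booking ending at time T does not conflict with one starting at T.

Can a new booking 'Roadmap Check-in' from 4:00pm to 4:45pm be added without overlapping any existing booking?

No — it overlaps Hiring Briefing

Strategy Sync: ends 10:30am at or before Roadmap Check-in starts 4:00pm → clear.
Hiring Briefing: starts 4:00pm before Roadmap Check-in ends 4:45pm, and ends 6:00pm after Roadmap Check-in starts 4:00pm → overlap.
Design Standup: starts 5:00pm at or after Roadmap Check-in ends 4:45pm → clear.
Sprint Demo: starts 5:30pm at or after Roadmap Check-in ends 4:45pm → clear.
Architecture Review: starts 6:00pm at or after Roadmap Check-in ends 4:45pm → clear.
Roadmap Check-in overlaps Hiring Briefing.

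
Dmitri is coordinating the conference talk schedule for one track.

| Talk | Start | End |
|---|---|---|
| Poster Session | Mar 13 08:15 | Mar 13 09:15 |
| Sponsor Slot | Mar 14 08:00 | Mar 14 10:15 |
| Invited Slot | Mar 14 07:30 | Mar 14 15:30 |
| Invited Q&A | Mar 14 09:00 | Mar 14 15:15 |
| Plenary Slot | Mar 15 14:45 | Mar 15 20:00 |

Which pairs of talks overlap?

Check each pair: they overlap iff neither finishes before the other starts.
Sorted by start: Poster Session, Invited Slot, Sponsor Slot, Invited Q&A, Plenary Slot.
Invited Slot starts after Poster Session ends; Poster Session is clear from here.
Sponsor Slot starts before Invited Slot ends → Invited Slot and Sponsor Slot overlap.
Invited Q&A starts before Invited Slot ends → Invited Slot and Invited Q&A overlap.
Plenary Slot starts after Invited Slot ends.
Invited Q&A starts before Sponsor Slot ends → Sponsor Slot and Invited Q&A overlap.
Plenary Slot starts after Sponsor Slot ends.
Plenary Slot starts after Invited Q&A ends.

Invited Q&A & Invited Slot, Invited Q&A & Sponsor Slot, Invited Slot & Sponsor Slot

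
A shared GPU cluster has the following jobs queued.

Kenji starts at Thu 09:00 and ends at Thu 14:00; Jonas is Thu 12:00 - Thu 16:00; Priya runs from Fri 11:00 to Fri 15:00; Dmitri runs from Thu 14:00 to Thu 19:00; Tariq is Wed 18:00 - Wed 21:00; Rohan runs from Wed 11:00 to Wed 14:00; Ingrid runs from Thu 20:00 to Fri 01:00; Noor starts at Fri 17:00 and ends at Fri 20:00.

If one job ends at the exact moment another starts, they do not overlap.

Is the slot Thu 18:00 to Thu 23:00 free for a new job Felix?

Rohan: ends Wed 14:00 at or before Felix starts Thu 18:00 → clear.
Tariq: ends Wed 21:00 at or before Felix starts Thu 18:00 → clear.
Kenji: ends Thu 14:00 at or before Felix starts Thu 18:00 → clear.
Jonas: ends Thu 16:00 at or before Felix starts Thu 18:00 → clear.
Dmitri: starts Thu 14:00 before Felix ends Thu 23:00, and ends Thu 19:00 after Felix starts Thu 18:00 → overlap.
Ingrid: starts Thu 20:00 before Felix ends Thu 23:00, and ends Fri 01:00 after Felix starts Thu 18:00 → overlap.
Priya: starts Fri 11:00 at or after Felix ends Thu 23:00 → clear.
Noor: starts Fri 17:00 at or after Felix ends Thu 23:00 → clear.
Felix overlaps Dmitri, Ingrid.

No — it overlaps Dmitri, Ingrid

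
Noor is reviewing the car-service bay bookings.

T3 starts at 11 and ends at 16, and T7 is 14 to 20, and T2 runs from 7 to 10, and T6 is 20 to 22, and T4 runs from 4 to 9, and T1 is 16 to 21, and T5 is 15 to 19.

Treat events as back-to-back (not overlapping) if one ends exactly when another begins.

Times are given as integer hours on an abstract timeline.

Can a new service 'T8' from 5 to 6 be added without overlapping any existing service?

No — it overlaps T4

T4: starts 4 before T8 ends 6, and ends 9 after T8 starts 5 → overlap.
T2: starts 7 at or after T8 ends 6 → clear.
T3: starts 11 at or after T8 ends 6 → clear.
T7: starts 14 at or after T8 ends 6 → clear.
T5: starts 15 at or after T8 ends 6 → clear.
T1: starts 16 at or after T8 ends 6 → clear.
T6: starts 20 at or after T8 ends 6 → clear.
T8 overlaps T4.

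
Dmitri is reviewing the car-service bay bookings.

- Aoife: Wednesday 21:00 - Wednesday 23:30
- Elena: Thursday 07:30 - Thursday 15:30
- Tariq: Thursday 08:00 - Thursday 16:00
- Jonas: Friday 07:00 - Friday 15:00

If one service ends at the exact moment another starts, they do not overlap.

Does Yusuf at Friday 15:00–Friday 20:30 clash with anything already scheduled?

No — it doesn't clash with anything

Aoife: ends Wednesday 23:30 at or before Yusuf starts Friday 15:00 → clear.
Elena: ends Thursday 15:30 at or before Yusuf starts Friday 15:00 → clear.
Tariq: ends Thursday 16:00 at or before Yusuf starts Friday 15:00 → clear.
Jonas: ends Friday 15:00 at or before Yusuf starts Friday 15:00 → clear.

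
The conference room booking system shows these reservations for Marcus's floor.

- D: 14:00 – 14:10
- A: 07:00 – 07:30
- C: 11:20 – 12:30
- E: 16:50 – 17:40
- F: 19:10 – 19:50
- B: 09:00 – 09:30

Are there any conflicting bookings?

No

Sorted by start: A, B, C, D, E, F.
B starts after A ends; A is clear from here.
C starts after B ends; B is clear from here.
D starts after C ends; C is clear from here.
E starts after D ends; D is clear from here.
F starts after E ends.
Every pair is clear; the schedule has no overlaps.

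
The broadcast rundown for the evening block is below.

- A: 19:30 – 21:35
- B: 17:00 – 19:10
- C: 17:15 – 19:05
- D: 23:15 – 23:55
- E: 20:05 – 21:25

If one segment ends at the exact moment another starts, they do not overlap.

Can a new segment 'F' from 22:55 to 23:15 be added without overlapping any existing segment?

Yes — the slot is free

B: ends 19:10 at or before F starts 22:55 → clear.
C: ends 19:05 at or before F starts 22:55 → clear.
A: ends 21:35 at or before F starts 22:55 → clear.
E: ends 21:25 at or before F starts 22:55 → clear.
D: starts 23:15 at or after F ends 23:15 → clear.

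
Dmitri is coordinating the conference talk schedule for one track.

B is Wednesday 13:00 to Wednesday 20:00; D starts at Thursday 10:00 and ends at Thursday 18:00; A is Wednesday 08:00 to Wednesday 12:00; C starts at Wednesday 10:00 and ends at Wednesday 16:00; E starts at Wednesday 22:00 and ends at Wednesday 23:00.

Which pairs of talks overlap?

Sorted by start: A, C, B, E, D.
C starts before A ends → A and C overlap.
B starts after A ends — done with A.
B starts before C ends → C and B overlap.
E starts after C ends — done with C.
E starts after B ends — done with B.
D starts after E ends.

A & C, B & C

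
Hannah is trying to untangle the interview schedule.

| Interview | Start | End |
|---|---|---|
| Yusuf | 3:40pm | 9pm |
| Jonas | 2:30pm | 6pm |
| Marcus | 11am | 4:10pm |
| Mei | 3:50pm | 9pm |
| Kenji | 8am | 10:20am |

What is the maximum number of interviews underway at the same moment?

Sort all start/end points and keep a running count:
8am start Kenji → 1
10:20am end Kenji → 0
11am start Marcus → 1
2:30pm start Jonas → 2
3:40pm start Yusuf → 3
3:50pm start Mei → 4
4:10pm end Marcus → 3
6pm end Jonas → 2
9pm end Mei → 1
9pm end Yusuf → 0
Peak is 4, at 3:50pm (Jonas, Marcus, Mei, Yusuf).

4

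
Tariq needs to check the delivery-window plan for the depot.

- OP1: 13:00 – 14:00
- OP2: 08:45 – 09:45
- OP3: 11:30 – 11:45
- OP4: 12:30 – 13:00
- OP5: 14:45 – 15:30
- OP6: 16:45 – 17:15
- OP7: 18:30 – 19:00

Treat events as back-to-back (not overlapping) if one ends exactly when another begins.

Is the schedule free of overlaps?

Yes

Two intervals overlap when each starts before the other ends.
Sorted by start: OP2, OP3, OP4, OP1, OP5, OP6, OP7.
OP3 starts after OP2 ends, so nothing later overlaps OP2 either.
OP4 starts after OP3 ends, so nothing later overlaps OP3 either.
OP1 starts exactly when OP4 ends (back-to-back, no overlap), so nothing later overlaps OP4 either.
OP5 starts after OP1 ends, so nothing later overlaps OP1 either.
OP6 starts after OP5 ends, so nothing later overlaps OP5 either.
OP7 starts after OP6 ends.
Every pair is clear; the schedule has no overlaps.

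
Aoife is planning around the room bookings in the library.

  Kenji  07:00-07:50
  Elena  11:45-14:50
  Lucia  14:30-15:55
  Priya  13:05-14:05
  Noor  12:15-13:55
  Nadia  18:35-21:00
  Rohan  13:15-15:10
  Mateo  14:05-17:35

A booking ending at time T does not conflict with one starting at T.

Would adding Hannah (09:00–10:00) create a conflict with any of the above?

No — it doesn't clash with anything

Kenji: ends 07:50 at or before Hannah starts 09:00 → clear.
Elena: starts 11:45 at or after Hannah ends 10:00 → clear.
Noor: starts 12:15 at or after Hannah ends 10:00 → clear.
Priya: starts 13:05 at or after Hannah ends 10:00 → clear.
Rohan: starts 13:15 at or after Hannah ends 10:00 → clear.
Mateo: starts 14:05 at or after Hannah ends 10:00 → clear.
Lucia: starts 14:30 at or after Hannah ends 10:00 → clear.
Nadia: starts 18:35 at or after Hannah ends 10:00 → clear.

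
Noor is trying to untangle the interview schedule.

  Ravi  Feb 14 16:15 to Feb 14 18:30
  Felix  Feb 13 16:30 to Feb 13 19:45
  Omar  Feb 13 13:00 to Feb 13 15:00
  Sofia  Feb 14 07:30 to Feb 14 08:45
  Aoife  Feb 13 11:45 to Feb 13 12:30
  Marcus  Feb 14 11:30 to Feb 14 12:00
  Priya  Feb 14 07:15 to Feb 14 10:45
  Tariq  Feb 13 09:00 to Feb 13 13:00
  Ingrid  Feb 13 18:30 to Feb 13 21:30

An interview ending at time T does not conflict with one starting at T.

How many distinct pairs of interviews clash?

Sorted by start: Tariq, Aoife, Omar, Felix, Ingrid, Priya, Sofia, Marcus, Ravi.
Aoife starts before Tariq ends → Tariq and Aoife overlap.
Omar starts exactly when Tariq ends (back-to-back, no overlap); Tariq is clear from here.
Omar starts after Aoife ends; Aoife is clear from here.
Felix starts after Omar ends; Omar is clear from here.
Ingrid starts before Felix ends → Felix and Ingrid overlap.
Priya starts after Felix ends; Felix is clear from here.
Priya starts after Ingrid ends; Ingrid is clear from here.
Sofia starts before Priya ends → Priya and Sofia overlap.
Marcus starts after Priya ends; Priya is clear from here.
Marcus starts after Sofia ends; Sofia is clear from here.
Ravi starts after Marcus ends.
Overlapping pairs: Aoife & Tariq, Felix & Ingrid, Priya & Sofia — 3 in total.

3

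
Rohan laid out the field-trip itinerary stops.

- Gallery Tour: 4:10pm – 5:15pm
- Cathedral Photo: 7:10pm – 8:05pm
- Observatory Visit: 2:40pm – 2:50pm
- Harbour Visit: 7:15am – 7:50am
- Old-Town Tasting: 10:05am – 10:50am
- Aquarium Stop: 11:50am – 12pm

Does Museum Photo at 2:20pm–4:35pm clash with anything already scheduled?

Yes — it overlaps Gallery Tour, Observatory Visit

Harbour Visit: ends 7:50am at or before Museum Photo starts 2:20pm → clear.
Old-Town Tasting: ends 10:50am at or before Museum Photo starts 2:20pm → clear.
Aquarium Stop: ends 12pm at or before Museum Photo starts 2:20pm → clear.
Observatory Visit: starts 2:40pm before Museum Photo ends 4:35pm, and ends 2:50pm after Museum Photo starts 2:20pm → overlap.
Gallery Tour: starts 4:10pm before Museum Photo ends 4:35pm, and ends 5:15pm after Museum Photo starts 2:20pm → overlap.
Cathedral Photo: starts 7:10pm at or after Museum Photo ends 4:35pm → clear.
Museum Photo overlaps Observatory Visit, Gallery Tour.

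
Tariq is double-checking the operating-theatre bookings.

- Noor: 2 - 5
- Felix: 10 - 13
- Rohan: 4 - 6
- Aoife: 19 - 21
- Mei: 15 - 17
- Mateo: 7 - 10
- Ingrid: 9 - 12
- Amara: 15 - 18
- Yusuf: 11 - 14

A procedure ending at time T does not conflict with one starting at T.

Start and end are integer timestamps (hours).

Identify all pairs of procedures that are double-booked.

Amara & Mei, Felix & Ingrid, Felix & Yusuf, Ingrid & Mateo, Ingrid & Yusuf, Noor & Rohan

Two intervals overlap when each starts before the other ends.
Sorted by start: Noor, Rohan, Mateo, Ingrid, Felix, Yusuf, Mei, Amara, Aoife.
Rohan starts before Noor ends → Noor and Rohan overlap.
Mateo starts after Noor ends, so nothing later overlaps Noor either.
Mateo starts after Rohan ends, so nothing later overlaps Rohan either.
Ingrid starts before Mateo ends → Mateo and Ingrid overlap.
Felix starts exactly when Mateo ends (back-to-back, no overlap), so nothing later overlaps Mateo either.
Felix starts before Ingrid ends → Ingrid and Felix overlap.
Yusuf starts before Ingrid ends → Ingrid and Yusuf overlap.
Mei starts after Ingrid ends, so nothing later overlaps Ingrid either.
Yusuf starts before Felix ends → Felix and Yusuf overlap.
Mei starts after Felix ends, so nothing later overlaps Felix either.
Mei starts after Yusuf ends, so nothing later overlaps Yusuf either.
Amara starts before Mei ends → Mei and Amara overlap.
Aoife starts after Mei ends.
Aoife starts after Amara ends.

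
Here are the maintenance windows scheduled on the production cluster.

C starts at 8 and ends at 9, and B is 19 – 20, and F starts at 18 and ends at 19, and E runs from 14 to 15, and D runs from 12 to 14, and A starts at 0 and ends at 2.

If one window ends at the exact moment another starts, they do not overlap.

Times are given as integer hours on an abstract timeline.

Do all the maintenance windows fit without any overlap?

Check each pair: they overlap iff neither finishes before the other starts.
Sorted by start: A, C, D, E, F, B.
C starts after A ends — done with A.
D starts after C ends — done with C.
E starts exactly when D ends (back-to-back, no overlap) — done with D.
F starts after E ends — done with E.
B starts exactly when F ends (back-to-back, no overlap).
Every pair is clear; the schedule has no overlaps.

Yes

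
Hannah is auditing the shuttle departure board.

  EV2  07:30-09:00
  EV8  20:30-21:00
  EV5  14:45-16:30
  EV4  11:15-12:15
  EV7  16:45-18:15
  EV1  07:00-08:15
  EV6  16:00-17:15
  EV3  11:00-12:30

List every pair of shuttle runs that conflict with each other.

EV1 & EV2, EV3 & EV4, EV5 & EV6, EV6 & EV7

Sorted by start: EV1, EV2, EV3, EV4, EV5, EV6, EV7, EV8.
EV2 starts before EV1 ends → EV1 and EV2 overlap.
EV3 starts after EV1 ends, so nothing later overlaps EV1 either.
EV3 starts after EV2 ends, so nothing later overlaps EV2 either.
EV4 starts before EV3 ends → EV3 and EV4 overlap.
EV5 starts after EV3 ends, so nothing later overlaps EV3 either.
EV5 starts after EV4 ends, so nothing later overlaps EV4 either.
EV6 starts before EV5 ends → EV5 and EV6 overlap.
EV7 starts after EV5 ends, so nothing later overlaps EV5 either.
EV7 starts before EV6 ends → EV6 and EV7 overlap.
EV8 starts after EV6 ends.
EV8 starts after EV7 ends.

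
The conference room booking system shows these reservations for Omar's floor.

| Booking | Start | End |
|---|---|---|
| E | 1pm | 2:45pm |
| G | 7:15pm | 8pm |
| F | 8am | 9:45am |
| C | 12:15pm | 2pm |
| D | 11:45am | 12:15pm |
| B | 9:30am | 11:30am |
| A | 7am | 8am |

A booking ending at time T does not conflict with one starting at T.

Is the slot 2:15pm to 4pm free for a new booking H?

No — it overlaps E

A: ends 8am at or before H starts 2:15pm → clear.
F: ends 9:45am at or before H starts 2:15pm → clear.
B: ends 11:30am at or before H starts 2:15pm → clear.
D: ends 12:15pm at or before H starts 2:15pm → clear.
C: ends 2pm at or before H starts 2:15pm → clear.
E: starts 1pm before H ends 4pm, and ends 2:45pm after H starts 2:15pm → overlap.
G: starts 7:15pm at or after H ends 4pm → clear.
H overlaps E.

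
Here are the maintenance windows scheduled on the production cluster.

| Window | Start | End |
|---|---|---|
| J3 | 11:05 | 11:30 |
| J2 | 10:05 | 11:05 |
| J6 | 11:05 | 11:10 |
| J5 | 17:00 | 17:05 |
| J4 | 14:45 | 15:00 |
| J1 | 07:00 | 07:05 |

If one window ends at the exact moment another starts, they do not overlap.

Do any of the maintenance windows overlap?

Sorted by start: J1, J2, J3, J6, J4, J5.
J2 starts after J1 ends, so nothing later overlaps J1 either.
J3 starts exactly when J2 ends (back-to-back, no overlap), so nothing later overlaps J2 either.
J6 starts before J3 ends → J3 and J6 overlap.
That's a conflict, so the schedule is not conflict-free.

Yes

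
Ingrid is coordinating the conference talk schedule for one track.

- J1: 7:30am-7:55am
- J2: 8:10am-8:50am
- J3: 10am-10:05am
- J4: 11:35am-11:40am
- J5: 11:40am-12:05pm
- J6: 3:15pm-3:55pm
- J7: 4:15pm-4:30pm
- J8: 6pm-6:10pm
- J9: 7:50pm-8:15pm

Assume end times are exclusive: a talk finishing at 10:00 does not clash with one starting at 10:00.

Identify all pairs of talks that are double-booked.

none

Sorted by start: J1, J2, J3, J4, J5, J6, J7, J8, J9.
J2 starts after J1 ends — done with J1.
J3 starts after J2 ends — done with J2.
J4 starts after J3 ends — done with J3.
J5 starts exactly when J4 ends (back-to-back, no overlap) — done with J4.
J6 starts after J5 ends — done with J5.
J7 starts after J6 ends — done with J6.
J8 starts after J7 ends — done with J7.
J9 starts after J8 ends.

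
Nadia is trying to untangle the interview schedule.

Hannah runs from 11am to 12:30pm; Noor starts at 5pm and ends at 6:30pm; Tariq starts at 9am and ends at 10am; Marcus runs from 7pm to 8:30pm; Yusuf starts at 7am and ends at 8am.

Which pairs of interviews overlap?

Sorted by start: Yusuf, Tariq, Hannah, Noor, Marcus.
Tariq starts after Yusuf ends; Yusuf is clear from here.
Hannah starts after Tariq ends; Tariq is clear from here.
Noor starts after Hannah ends; Hannah is clear from here.
Marcus starts after Noor ends.

no overlapping pairs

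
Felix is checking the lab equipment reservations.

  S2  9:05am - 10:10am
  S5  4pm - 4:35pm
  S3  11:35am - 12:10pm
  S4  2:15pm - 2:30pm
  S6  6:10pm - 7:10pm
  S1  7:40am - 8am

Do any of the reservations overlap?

Check each pair: they overlap iff neither finishes before the other starts.
Sorted by start: S1, S2, S3, S4, S5, S6.
S2 starts after S1 ends; S1 is clear from here.
S3 starts after S2 ends; S2 is clear from here.
S4 starts after S3 ends; S3 is clear from here.
S5 starts after S4 ends; S4 is clear from here.
S6 starts after S5 ends.
Every pair is clear; the schedule has no overlaps.

No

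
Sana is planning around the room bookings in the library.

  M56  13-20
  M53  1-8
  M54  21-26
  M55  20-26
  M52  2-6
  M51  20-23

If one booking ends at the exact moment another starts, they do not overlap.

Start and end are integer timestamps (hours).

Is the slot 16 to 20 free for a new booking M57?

No — it overlaps M56

M53: ends 8 at or before M57 starts 16 → clear.
M52: ends 6 at or before M57 starts 16 → clear.
M56: starts 13 before M57 ends 20, and ends 20 after M57 starts 16 → overlap.
M51: starts 20 at or after M57 ends 20 → clear.
M55: starts 20 at or after M57 ends 20 → clear.
M54: starts 21 at or after M57 ends 20 → clear.
M57 overlaps M56.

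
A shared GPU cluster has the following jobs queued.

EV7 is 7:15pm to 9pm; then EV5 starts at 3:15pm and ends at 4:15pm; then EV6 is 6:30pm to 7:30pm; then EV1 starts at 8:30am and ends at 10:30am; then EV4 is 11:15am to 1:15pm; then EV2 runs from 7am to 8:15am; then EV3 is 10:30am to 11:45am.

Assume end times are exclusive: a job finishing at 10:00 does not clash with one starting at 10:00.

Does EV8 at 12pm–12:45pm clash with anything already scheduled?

Yes — it overlaps EV4

EV2: ends 8:15am at or before EV8 starts 12pm → clear.
EV1: ends 10:30am at or before EV8 starts 12pm → clear.
EV3: ends 11:45am at or before EV8 starts 12pm → clear.
EV4: starts 11:15am before EV8 ends 12:45pm, and ends 1:15pm after EV8 starts 12pm → overlap.
EV5: starts 3:15pm at or after EV8 ends 12:45pm → clear.
EV6: starts 6:30pm at or after EV8 ends 12:45pm → clear.
EV7: starts 7:15pm at or after EV8 ends 12:45pm → clear.
EV8 overlaps EV4.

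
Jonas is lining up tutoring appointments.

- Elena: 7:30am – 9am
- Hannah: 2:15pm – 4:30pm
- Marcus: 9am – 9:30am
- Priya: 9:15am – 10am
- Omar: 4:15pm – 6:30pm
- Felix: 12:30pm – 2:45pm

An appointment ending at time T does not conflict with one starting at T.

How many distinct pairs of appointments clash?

Sorted by start: Elena, Marcus, Priya, Felix, Hannah, Omar.
Marcus starts exactly when Elena ends (back-to-back, no overlap), so nothing later overlaps Elena either.
Priya starts before Marcus ends → Marcus and Priya overlap.
Felix starts after Marcus ends, so nothing later overlaps Marcus either.
Felix starts after Priya ends, so nothing later overlaps Priya either.
Hannah starts before Felix ends → Felix and Hannah overlap.
Omar starts after Felix ends.
Omar starts before Hannah ends → Hannah and Omar overlap.
Overlapping pairs: Felix & Hannah, Hannah & Omar, Marcus & Priya — 3 in total.

3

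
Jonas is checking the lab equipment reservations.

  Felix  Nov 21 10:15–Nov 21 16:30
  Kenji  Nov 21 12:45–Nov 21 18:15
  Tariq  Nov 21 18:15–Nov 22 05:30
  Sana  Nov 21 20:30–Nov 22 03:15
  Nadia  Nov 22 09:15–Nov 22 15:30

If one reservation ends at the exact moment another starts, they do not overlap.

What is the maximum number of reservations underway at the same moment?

Walk through starts and ends in time order (an end at T is processed before a start at T):
Nov 21 10:15 start Felix → 1
Nov 21 12:45 start Kenji → 2
Nov 21 16:30 end Felix → 1
Nov 21 18:15 end Kenji → 0
Nov 21 18:15 start Tariq → 1
Nov 21 20:30 start Sana → 2
Nov 22 03:15 end Sana → 1
Nov 22 05:30 end Tariq → 0
Nov 22 09:15 start Nadia → 1
Nov 22 15:30 end Nadia → 0
Peak is 2, at Nov 21 12:45 (Felix, Kenji).

2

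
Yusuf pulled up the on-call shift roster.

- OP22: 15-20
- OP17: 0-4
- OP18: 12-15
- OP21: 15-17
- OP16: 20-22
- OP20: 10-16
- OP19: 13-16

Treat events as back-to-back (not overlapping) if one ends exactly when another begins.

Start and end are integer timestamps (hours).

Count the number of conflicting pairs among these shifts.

8

Sorted by start: OP17, OP20, OP18, OP19, OP21, OP22, OP16.
OP20 starts after OP17 ends — done with OP17.
OP18 starts before OP20 ends → OP20 and OP18 overlap.
OP19 starts before OP20 ends → OP20 and OP19 overlap.
OP21 starts before OP20 ends → OP20 and OP21 overlap.
OP22 starts before OP20 ends → OP20 and OP22 overlap.
OP16 starts after OP20 ends.
OP19 starts before OP18 ends → OP18 and OP19 overlap.
OP21 starts exactly when OP18 ends (back-to-back, no overlap) — done with OP18.
OP21 starts before OP19 ends → OP19 and OP21 overlap.
OP22 starts before OP19 ends → OP19 and OP22 overlap.
OP16 starts after OP19 ends.
OP22 starts before OP21 ends → OP21 and OP22 overlap.
OP16 starts after OP21 ends.
OP16 starts exactly when OP22 ends (back-to-back, no overlap).
Overlapping pairs: OP18 & OP19, OP18 & OP20, OP19 & OP20, OP19 & OP21, OP19 & OP22, OP20 & OP21, OP20 & OP22, OP21 & OP22 — 8 in total.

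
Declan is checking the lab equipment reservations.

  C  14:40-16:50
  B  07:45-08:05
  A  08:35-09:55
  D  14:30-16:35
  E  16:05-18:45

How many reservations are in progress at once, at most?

Sort all start/end points and keep a running count:
07:45 start B → 1
08:05 end B → 0
08:35 start A → 1
09:55 end A → 0
14:30 start D → 1
14:40 start C → 2
16:05 start E → 3
16:35 end D → 2
16:50 end C → 1
18:45 end E → 0
Peak is 3, at 16:05 (C, D, E).

3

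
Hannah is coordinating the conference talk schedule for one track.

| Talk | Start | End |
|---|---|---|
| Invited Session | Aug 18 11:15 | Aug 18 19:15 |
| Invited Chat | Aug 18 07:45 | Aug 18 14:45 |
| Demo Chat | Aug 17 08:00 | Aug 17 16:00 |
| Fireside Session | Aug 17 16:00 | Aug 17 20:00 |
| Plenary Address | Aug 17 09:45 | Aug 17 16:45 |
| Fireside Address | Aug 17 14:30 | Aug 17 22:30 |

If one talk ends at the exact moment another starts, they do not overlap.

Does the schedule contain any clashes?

Sorted by start: Demo Chat, Plenary Address, Fireside Address, Fireside Session, Invited Chat, Invited Session.
Plenary Address starts before Demo Chat ends → Demo Chat and Plenary Address overlap.
That's a conflict, so the schedule is not conflict-free.

Yes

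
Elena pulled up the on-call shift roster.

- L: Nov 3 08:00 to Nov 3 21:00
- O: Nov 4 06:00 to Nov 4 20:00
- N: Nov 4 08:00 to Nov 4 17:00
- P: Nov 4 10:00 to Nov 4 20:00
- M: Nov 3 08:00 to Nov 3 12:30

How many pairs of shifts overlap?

4

Sorted by start: L, M, O, N, P.
M starts before L ends → L and M overlap.
O starts after L ends, so L has no further overlaps.
O starts after M ends, so M has no further overlaps.
N starts before O ends → O and N overlap.
P starts before O ends → O and P overlap.
P starts before N ends → N and P overlap.
Overlapping pairs: L & M, N & O, N & P, O & P — 4 in total.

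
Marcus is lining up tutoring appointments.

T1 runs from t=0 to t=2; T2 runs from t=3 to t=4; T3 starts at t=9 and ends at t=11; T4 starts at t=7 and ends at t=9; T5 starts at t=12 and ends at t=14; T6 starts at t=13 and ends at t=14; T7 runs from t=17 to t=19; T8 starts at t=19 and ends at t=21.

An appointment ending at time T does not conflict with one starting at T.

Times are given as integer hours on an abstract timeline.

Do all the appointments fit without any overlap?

Sorted by start: T1, T2, T4, T3, T5, T6, T7, T8.
T2 starts after T1 ends, so T1 has no further overlaps.
T4 starts after T2 ends, so T2 has no further overlaps.
T3 starts exactly when T4 ends (back-to-back, no overlap), so T4 has no further overlaps.
T5 starts after T3 ends, so T3 has no further overlaps.
T6 starts before T5 ends → T5 and T6 overlap.
That's a conflict, so the schedule is not conflict-free.

No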